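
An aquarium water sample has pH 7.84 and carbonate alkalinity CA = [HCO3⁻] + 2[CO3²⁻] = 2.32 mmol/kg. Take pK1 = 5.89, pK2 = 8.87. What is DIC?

CA = [HCO3⁻] + 2[CO3²⁻] = (α₁ + 2α₂)·DIC
At pH 7.84: [H⁺]/K1 = 10^-1.95 = 0.011220, K2/[H⁺] = 10^-1.03 = 0.093325
α₁ = 1/(1 + 0.011220 + 0.093325) = 1/1.1045 = 0.9053; α₂ = α₁·K2/[H⁺] = 0.08449
α₁ + 2α₂ = 1.0743
DIC = CA / (α₁ + 2α₂) = 2.32 / 1.0743 = 2.16 mmol/kg

DIC = 2.16 mmol/kg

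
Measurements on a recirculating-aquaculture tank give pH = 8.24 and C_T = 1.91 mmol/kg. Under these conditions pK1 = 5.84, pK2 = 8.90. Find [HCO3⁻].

α₁ = 1 / (1 + [H⁺]/K1 + K2/[H⁺]) = 1 / (1 + 10^-2.40 + 10^-0.66)
   = 1 / (1 + 0.0039811 + 0.21878) = 1/1.2228 = 0.8178
[HCO3⁻] = α₁ × DIC = 0.8178 × 1.91 = 1.56 mmol/kg

[HCO3⁻] = 1.56 mmol/kg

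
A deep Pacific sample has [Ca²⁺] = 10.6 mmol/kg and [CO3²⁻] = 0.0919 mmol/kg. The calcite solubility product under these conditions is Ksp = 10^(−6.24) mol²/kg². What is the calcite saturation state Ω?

Ω = 1.69

Ksp = 10^(−6.24) = 5.754×10^-7
Ω = [Ca²⁺][CO3²⁻]/Ksp = (10.6×10^-3)(0.0919×10^-3) / 5.754×10^-7 = 1.69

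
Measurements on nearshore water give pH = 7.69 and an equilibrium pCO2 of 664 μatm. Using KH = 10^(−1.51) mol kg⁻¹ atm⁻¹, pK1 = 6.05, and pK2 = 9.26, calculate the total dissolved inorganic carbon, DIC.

[CO2*] = KH · pCO2 = 10^(−1.51) × 664×10^-6 = 2.052×10^-5 mol/kg
α₀ = 1/(1 + K1/[H⁺] + K1K2/[H⁺]²) = 1/(1 + 10^+1.64 + 10^+0.07) = 0.02182
DIC = [CO2*]/α₀ = 2.052×10^-5 / 0.02182 = 0.940 mmol/kg

DIC = 0.940 mmol/kg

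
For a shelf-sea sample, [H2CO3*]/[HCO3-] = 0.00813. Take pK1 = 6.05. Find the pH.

pH = 8.14

From K1 = [H⁺][HCO3-]/[H2CO3*]:  pH = pK1 − log₁₀([H2CO3*]/[HCO3-])
log₁₀(0.00813) = -2.090
pH = 6.05 − (-2.090) = 8.14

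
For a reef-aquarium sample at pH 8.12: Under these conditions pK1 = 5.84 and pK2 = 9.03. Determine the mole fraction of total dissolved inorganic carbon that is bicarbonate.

α₁ = 1 / (1 + [H⁺]/K1 + K2/[H⁺]) = 1 / (1 + 10^-2.28 + 10^-0.91)
   = 1 / (1 + 0.0052481 + 0.12303) = 1/1.1283 = 0.8863

α₁ = 0.886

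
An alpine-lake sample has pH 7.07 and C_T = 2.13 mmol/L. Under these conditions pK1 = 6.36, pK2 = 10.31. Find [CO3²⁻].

α₂ = 1 / (1 + [H⁺]/K2 + [H⁺]²/(K1K2)) = 1 / (1 + 10^+3.24 + 10^+2.53)
   = 1 / (1 + 1737.8 + 338.84) = 1/2077.6 = 0.0004813
[CO3²⁻] = α₂ × DIC = 0.0004813 × 2.13 = 0.00103 mmol/L = 1.03 μmol/L

[CO3²⁻] = 1.03 μmol/L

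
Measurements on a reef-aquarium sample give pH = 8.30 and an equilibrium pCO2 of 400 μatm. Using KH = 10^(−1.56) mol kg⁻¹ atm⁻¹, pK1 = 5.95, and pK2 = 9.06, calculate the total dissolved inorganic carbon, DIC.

DIC = 2.91 mmol/kg

[CO2*] = KH · pCO2 = 10^(−1.56) × 400×10^-6 = 1.102×10^-5 mol/kg
α₀ = 1/(1 + K1/[H⁺] + K1K2/[H⁺]²) = 1/(1 + 10^+2.35 + 10^+1.59) = 0.003791
DIC = [CO2*]/α₀ = 1.102×10^-5 / 0.003791 = 2.91 mmol/kg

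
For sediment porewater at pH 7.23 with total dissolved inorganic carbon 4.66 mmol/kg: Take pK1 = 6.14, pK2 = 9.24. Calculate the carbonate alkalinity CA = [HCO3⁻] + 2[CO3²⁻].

CA = 4.35 mmol/kg

CA = [HCO3⁻] + 2[CO3²⁻] = (α₁ + 2α₂)·DIC
At pH 7.23: [H⁺]/K1 = 10^-1.09 = 0.081283, K2/[H⁺] = 10^-2.01 = 0.0097724
α₁ = 1/(1 + 0.081283 + 0.0097724) = 1/1.0911 = 0.9165; α₂ = α₁·K2/[H⁺] = 0.008957
α₁ + 2α₂ = 0.9345
CA = 0.9345 × 4.66 = 4.35 mmol/kg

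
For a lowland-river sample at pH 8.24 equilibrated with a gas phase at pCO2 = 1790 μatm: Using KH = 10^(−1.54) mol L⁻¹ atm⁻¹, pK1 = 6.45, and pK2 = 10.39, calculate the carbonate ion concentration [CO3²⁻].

[CO3²⁻] = 0.0225 mmol/L

[CO2*] = KH · pCO2 = 10^(−1.54) × 1790×10^-6 = 5.162×10^-5 mol/L
α₀ = 1/(1 + K1/[H⁺] + K1K2/[H⁺]²) = 1/(1 + 10^+1.79 + 10^-0.36) = 0.01585
DIC = [CO2*]/α₀ = 5.162×10^-5 / 0.01585 = 3.257 mmol/L
[CO3²⁻] = α₂·DIC; α₂ = 0.006918, so [CO3²⁻] = 0.006918 × 3.257 = 0.0225 mmol/L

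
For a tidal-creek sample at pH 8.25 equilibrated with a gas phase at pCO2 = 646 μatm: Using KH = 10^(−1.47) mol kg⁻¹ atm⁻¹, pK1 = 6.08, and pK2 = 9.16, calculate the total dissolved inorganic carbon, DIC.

[CO2*] = KH · pCO2 = 10^(−1.47) × 646×10^-6 = 2.189×10^-5 mol/kg
α₀ = 1/(1 + K1/[H⁺] + K1K2/[H⁺]²) = 1/(1 + 10^+2.17 + 10^+1.26) = 0.005984
DIC = [CO2*]/α₀ = 2.189×10^-5 / 0.005984 = 3.66 mmol/kg

DIC = 3.66 mmol/kg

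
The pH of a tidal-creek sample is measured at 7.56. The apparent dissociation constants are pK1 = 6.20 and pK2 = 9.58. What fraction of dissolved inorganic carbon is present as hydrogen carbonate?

α₁ = 0.949

α₁ = 1 / (1 + [H⁺]/K1 + K2/[H⁺]) = 1 / (1 + 10^-1.36 + 10^-2.02)
   = 1 / (1 + 0.043652 + 0.0095499) = 1/1.0532 = 0.9495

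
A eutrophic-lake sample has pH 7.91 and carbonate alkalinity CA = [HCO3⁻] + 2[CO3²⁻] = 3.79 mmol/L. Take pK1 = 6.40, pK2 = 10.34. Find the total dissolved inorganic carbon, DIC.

CA = [HCO3⁻] + 2[CO3²⁻] = (α₁ + 2α₂)·DIC
At pH 7.91: [H⁺]/K1 = 10^-1.51 = 0.030903, K2/[H⁺] = 10^-2.43 = 0.0037154
α₁ = 1/(1 + 0.030903 + 0.0037154) = 1/1.0346 = 0.9665; α₂ = α₁·K2/[H⁺] = 0.003591
α₁ + 2α₂ = 0.9737
DIC = CA / (α₁ + 2α₂) = 3.79 / 0.9737 = 3.89 mmol/L

DIC = 3.89 mmol/L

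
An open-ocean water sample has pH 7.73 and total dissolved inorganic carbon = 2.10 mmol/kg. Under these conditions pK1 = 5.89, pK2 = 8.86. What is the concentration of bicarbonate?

α₁ = 1 / (1 + [H⁺]/K1 + K2/[H⁺]) = 1 / (1 + 10^-1.84 + 10^-1.13)
   = 1 / (1 + 0.014454 + 0.074131) = 1/1.0886 = 0.9186
[HCO3⁻] = α₁ × DIC = 0.9186 × 2.10 = 1.93 mmol/kg

[HCO3⁻] = 1.93 mmol/kg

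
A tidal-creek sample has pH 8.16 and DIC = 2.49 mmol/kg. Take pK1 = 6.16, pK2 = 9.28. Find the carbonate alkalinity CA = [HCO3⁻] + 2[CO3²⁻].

CA = 2.64 mmol/kg

CA = [HCO3⁻] + 2[CO3²⁻] = (α₁ + 2α₂)·DIC
At pH 8.16: [H⁺]/K1 = 10^-2.00 = 0.010000, K2/[H⁺] = 10^-1.12 = 0.075858
α₁ = 1/(1 + 0.010000 + 0.075858) = 1/1.0859 = 0.9209; α₂ = α₁·K2/[H⁺] = 0.06986
α₁ + 2α₂ = 1.0607
CA = 1.0607 × 2.49 = 2.64 mmol/kg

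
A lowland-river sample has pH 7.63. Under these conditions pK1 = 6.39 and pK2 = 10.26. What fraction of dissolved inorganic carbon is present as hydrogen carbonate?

α₁ = 0.943

α₁ = 1 / (1 + [H⁺]/K1 + K2/[H⁺]) = 1 / (1 + 10^-1.24 + 10^-2.63)
   = 1 / (1 + 0.057544 + 0.0023442) = 1/1.0599 = 0.9435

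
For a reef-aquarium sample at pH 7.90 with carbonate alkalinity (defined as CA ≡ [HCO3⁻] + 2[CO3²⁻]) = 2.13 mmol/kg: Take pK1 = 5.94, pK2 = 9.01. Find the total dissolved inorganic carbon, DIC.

CA = [HCO3⁻] + 2[CO3²⁻] = (α₁ + 2α₂)·DIC
At pH 7.90: [H⁺]/K1 = 10^-1.96 = 0.010965, K2/[H⁺] = 10^-1.11 = 0.077625
α₁ = 1/(1 + 0.010965 + 0.077625) = 1/1.0886 = 0.9186; α₂ = α₁·K2/[H⁺] = 0.07131
α₁ + 2α₂ = 1.0612
DIC = CA / (α₁ + 2α₂) = 2.13 / 1.0612 = 2.01 mmol/kg

DIC = 2.01 mmol/kg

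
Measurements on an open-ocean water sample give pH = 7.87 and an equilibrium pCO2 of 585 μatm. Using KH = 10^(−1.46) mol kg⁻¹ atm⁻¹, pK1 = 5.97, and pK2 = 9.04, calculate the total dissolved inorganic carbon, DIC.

DIC = 1.74 mmol/kg

[CO2*] = KH · pCO2 = 10^(−1.46) × 585×10^-6 = 2.028×10^-5 mol/kg
α₀ = 1/(1 + K1/[H⁺] + K1K2/[H⁺]²) = 1/(1 + 10^+1.90 + 10^+0.73) = 0.01165
DIC = [CO2*]/α₀ = 2.028×10^-5 / 0.01165 = 1.74 mmol/kg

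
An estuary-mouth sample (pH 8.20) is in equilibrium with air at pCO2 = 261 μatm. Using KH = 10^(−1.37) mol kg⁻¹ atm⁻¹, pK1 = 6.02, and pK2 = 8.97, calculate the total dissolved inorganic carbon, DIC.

DIC = 1.98 mmol/kg

[CO2*] = KH · pCO2 = 10^(−1.37) × 261×10^-6 = 1.113×10^-5 mol/kg
α₀ = 1/(1 + K1/[H⁺] + K1K2/[H⁺]²) = 1/(1 + 10^+2.18 + 10^+1.41) = 0.005616
DIC = [CO2*]/α₀ = 1.113×10^-5 / 0.005616 = 1.98 mmol/kg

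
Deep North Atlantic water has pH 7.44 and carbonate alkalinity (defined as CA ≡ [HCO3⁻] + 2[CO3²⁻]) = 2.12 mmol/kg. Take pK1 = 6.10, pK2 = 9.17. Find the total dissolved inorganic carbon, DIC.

DIC = 2.18 mmol/kg

CA = [HCO3⁻] + 2[CO3²⁻] = (α₁ + 2α₂)·DIC
At pH 7.44: [H⁺]/K1 = 10^-1.34 = 0.045709, K2/[H⁺] = 10^-1.73 = 0.018621
α₁ = 1/(1 + 0.045709 + 0.018621) = 1/1.0643 = 0.9396; α₂ = α₁·K2/[H⁺] = 0.01750
α₁ + 2α₂ = 0.9745
DIC = CA / (α₁ + 2α₂) = 2.12 / 0.9745 = 2.18 mmol/kg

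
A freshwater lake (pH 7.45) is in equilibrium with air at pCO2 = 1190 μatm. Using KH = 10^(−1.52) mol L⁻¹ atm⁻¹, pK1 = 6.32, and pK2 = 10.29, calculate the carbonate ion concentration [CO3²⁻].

[CO2*] = KH · pCO2 = 10^(−1.52) × 1190×10^-6 = 3.594×10^-5 mol/L
α₀ = 1/(1 + K1/[H⁺] + K1K2/[H⁺]²) = 1/(1 + 10^+1.13 + 10^-1.71) = 0.06892
DIC = [CO2*]/α₀ = 3.594×10^-5 / 0.06892 = 0.5214 mmol/L
[CO3²⁻] = α₂·DIC; α₂ = 0.001344, so [CO3²⁻] = 0.001344 × 0.5214 = 0.000701 mmol/L = 0.701 μmol/L

[CO3²⁻] = 0.701 μmol/L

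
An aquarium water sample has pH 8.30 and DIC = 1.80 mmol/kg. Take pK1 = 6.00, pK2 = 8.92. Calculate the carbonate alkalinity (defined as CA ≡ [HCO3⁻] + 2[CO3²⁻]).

CA = [HCO3⁻] + 2[CO3²⁻] = (α₁ + 2α₂)·DIC
At pH 8.30: [H⁺]/K1 = 10^-2.30 = 0.0050119, K2/[H⁺] = 10^-0.62 = 0.23988
α₁ = 1/(1 + 0.0050119 + 0.23988) = 1/1.2449 = 0.8033; α₂ = α₁·K2/[H⁺] = 0.1927
α₁ + 2α₂ = 1.1887
CA = 1.1887 × 1.80 = 2.14 mmol/kg

CA = 2.14 mmol/kg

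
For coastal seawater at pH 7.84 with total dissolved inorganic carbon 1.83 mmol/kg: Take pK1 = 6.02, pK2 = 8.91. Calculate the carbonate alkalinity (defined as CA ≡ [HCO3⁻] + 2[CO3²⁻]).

CA = 1.95 mmol/kg

CA = [HCO3⁻] + 2[CO3²⁻] = (α₁ + 2α₂)·DIC
At pH 7.84: [H⁺]/K1 = 10^-1.82 = 0.015136, K2/[H⁺] = 10^-1.07 = 0.085114
α₁ = 1/(1 + 0.015136 + 0.085114) = 1/1.1002 = 0.9089; α₂ = α₁·K2/[H⁺] = 0.07736
α₁ + 2α₂ = 1.0636
CA = 1.0636 × 1.83 = 1.95 mmol/kg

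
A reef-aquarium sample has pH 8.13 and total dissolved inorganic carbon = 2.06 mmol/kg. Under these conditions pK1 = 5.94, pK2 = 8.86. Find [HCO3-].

α₁ = 1 / (1 + [H⁺]/K1 + K2/[H⁺]) = 1 / (1 + 10^-2.19 + 10^-0.73)
   = 1 / (1 + 0.0064565 + 0.18621) = 1/1.1927 = 0.8385
[HCO3⁻] = α₁ × DIC = 0.8385 × 2.06 = 1.73 mmol/kg

[HCO3⁻] = 1.73 mmol/kg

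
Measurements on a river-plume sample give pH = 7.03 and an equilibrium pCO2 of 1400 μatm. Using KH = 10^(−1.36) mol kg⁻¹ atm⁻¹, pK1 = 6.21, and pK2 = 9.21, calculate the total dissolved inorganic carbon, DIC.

[CO2*] = KH · pCO2 = 10^(−1.36) × 1400×10^-6 = 6.111×10^-5 mol/kg
α₀ = 1/(1 + K1/[H⁺] + K1K2/[H⁺]²) = 1/(1 + 10^+0.82 + 10^-1.36) = 0.1307
DIC = [CO2*]/α₀ = 6.111×10^-5 / 0.1307 = 0.468 mmol/kg

DIC = 0.468 mmol/kg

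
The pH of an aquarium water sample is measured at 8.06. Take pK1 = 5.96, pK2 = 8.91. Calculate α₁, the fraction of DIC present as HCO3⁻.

α₁ = 0.870

α₁ = 1 / (1 + [H⁺]/K1 + K2/[H⁺]) = 1 / (1 + 10^-2.10 + 10^-0.85)
   = 1 / (1 + 0.0079433 + 0.14125) = 1/1.1492 = 0.8702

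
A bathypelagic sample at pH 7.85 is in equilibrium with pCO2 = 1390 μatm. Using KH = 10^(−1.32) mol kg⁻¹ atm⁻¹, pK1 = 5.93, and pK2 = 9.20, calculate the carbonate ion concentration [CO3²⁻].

[CO3²⁻] = 0.247 mmol/kg

[CO2*] = KH · pCO2 = 10^(−1.32) × 1390×10^-6 = 6.653×10^-5 mol/kg
α₀ = 1/(1 + K1/[H⁺] + K1K2/[H⁺]²) = 1/(1 + 10^+1.92 + 10^+0.57) = 0.01138
DIC = [CO2*]/α₀ = 6.653×10^-5 / 0.01138 = 5.847 mmol/kg
[CO3²⁻] = α₂·DIC; α₂ = 0.04227, so [CO3²⁻] = 0.04227 × 5.847 = 0.247 mmol/kg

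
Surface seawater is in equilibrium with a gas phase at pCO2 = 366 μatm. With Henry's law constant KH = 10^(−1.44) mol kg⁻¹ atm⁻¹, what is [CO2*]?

[CO2*] = 13.3 μmol/kg

KH = 10^(−1.44) = 3.631×10^-2 mol kg⁻¹ atm⁻¹
[CO2*] = KH · pCO2 = 3.631×10^-2 × 366×10^-6 atm = 1.33×10^-5 mol/kg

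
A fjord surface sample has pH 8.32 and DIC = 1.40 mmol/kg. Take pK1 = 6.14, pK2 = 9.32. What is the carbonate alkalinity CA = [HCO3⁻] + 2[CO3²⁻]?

CA = 1.52 mmol/kg

CA = [HCO3⁻] + 2[CO3²⁻] = (α₁ + 2α₂)·DIC
At pH 8.32: [H⁺]/K1 = 10^-2.18 = 0.0066069, K2/[H⁺] = 10^-1.00 = 0.10000
α₁ = 1/(1 + 0.0066069 + 0.10000) = 1/1.1066 = 0.9037; α₂ = α₁·K2/[H⁺] = 0.09037
α₁ + 2α₂ = 1.0844
CA = 1.0844 × 1.40 = 1.52 mmol/kg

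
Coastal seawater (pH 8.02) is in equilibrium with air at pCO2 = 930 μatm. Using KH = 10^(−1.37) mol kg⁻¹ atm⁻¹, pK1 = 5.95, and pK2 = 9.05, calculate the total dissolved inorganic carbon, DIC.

[CO2*] = KH · pCO2 = 10^(−1.37) × 930×10^-6 = 3.967×10^-5 mol/kg
α₀ = 1/(1 + K1/[H⁺] + K1K2/[H⁺]²) = 1/(1 + 10^+2.07 + 10^+1.04) = 0.007725
DIC = [CO2*]/α₀ = 3.967×10^-5 / 0.007725 = 5.14 mmol/kg

DIC = 5.14 mmol/kg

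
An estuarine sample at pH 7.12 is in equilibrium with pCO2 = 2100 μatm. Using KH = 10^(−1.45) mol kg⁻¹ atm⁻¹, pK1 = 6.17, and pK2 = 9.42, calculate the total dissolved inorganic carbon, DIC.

[CO2*] = KH · pCO2 = 10^(−1.45) × 2100×10^-6 = 7.451×10^-5 mol/kg
α₀ = 1/(1 + K1/[H⁺] + K1K2/[H⁺]²) = 1/(1 + 10^+0.95 + 10^-1.35) = 0.1004
DIC = [CO2*]/α₀ = 7.451×10^-5 / 0.1004 = 0.742 mmol/kg

DIC = 0.742 mmol/kg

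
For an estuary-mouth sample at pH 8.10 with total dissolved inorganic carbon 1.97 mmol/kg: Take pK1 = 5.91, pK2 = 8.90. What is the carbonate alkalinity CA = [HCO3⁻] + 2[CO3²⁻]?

CA = 2.23 mmol/kg

CA = [HCO3⁻] + 2[CO3²⁻] = (α₁ + 2α₂)·DIC
At pH 8.10: [H⁺]/K1 = 10^-2.19 = 0.0064565, K2/[H⁺] = 10^-0.80 = 0.15849
α₁ = 1/(1 + 0.0064565 + 0.15849) = 1/1.1649 = 0.8584; α₂ = α₁·K2/[H⁺] = 0.1360
α₁ + 2α₂ = 1.1305
CA = 1.1305 × 1.97 = 2.23 mmol/kg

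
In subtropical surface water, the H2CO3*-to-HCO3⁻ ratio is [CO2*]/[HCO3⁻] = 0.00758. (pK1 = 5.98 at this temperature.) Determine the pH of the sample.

From K1 = [H⁺][HCO3⁻]/[CO2*]:  pH = pK1 − log₁₀([CO2*]/[HCO3⁻])
log₁₀(0.00758) = -2.120
pH = 5.98 − (-2.120) = 8.10

pH = 8.10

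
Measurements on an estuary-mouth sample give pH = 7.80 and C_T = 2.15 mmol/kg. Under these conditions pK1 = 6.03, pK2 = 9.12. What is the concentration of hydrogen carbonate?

α₁ = 1 / (1 + [H⁺]/K1 + K2/[H⁺]) = 1 / (1 + 10^-1.77 + 10^-1.32)
   = 1 / (1 + 0.016982 + 0.047863) = 1/1.0648 = 0.9391
[HCO3⁻] = α₁ × DIC = 0.9391 × 2.15 = 2.02 mmol/kg

[HCO3⁻] = 2.02 mmol/kg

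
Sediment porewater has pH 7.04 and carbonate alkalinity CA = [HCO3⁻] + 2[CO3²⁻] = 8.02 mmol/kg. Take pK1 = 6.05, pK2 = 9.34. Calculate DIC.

DIC = 8.79 mmol/kg

CA = [HCO3⁻] + 2[CO3²⁻] = (α₁ + 2α₂)·DIC
At pH 7.04: [H⁺]/K1 = 10^-0.99 = 0.10233, K2/[H⁺] = 10^-2.30 = 0.0050119
α₁ = 1/(1 + 0.10233 + 0.0050119) = 1/1.1073 = 0.9031; α₂ = α₁·K2/[H⁺] = 0.004526
α₁ + 2α₂ = 0.9121
DIC = CA / (α₁ + 2α₂) = 8.02 / 0.9121 = 8.79 mmol/kg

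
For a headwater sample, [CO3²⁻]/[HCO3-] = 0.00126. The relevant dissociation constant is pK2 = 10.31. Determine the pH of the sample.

pH = 7.41

From K2 = [H⁺][CO3²⁻]/[HCO3-]:  pH = pK2 + log₁₀([CO3²⁻]/[HCO3-])
log₁₀(0.00126) = -2.900
pH = 10.31 + (-2.900) = 7.41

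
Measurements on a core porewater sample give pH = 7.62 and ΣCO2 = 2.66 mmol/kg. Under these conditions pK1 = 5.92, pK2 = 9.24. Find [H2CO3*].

[CO2*] = 0.0508 mmol/kg

α₀ = 1 / (1 + K1/[H⁺] + K1K2/[H⁺]²) = 1 / (1 + 10^+1.70 + 10^+0.08)
   = 1 / (1 + 50.119 + 1.2023) = 1/52.321 = 0.01911
[CO2*] = α₀ × DIC = 0.01911 × 2.66 = 0.0508 mmol/kg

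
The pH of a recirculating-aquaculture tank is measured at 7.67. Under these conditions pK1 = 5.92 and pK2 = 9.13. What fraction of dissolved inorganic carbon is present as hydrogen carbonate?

α₁ = 1 / (1 + [H⁺]/K1 + K2/[H⁺]) = 1 / (1 + 10^-1.75 + 10^-1.46)
   = 1 / (1 + 0.017783 + 0.034674) = 1/1.0525 = 0.9502

α₁ = 0.950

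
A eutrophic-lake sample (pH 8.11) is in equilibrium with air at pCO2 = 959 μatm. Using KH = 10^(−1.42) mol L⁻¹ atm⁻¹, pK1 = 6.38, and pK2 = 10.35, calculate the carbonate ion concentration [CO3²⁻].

[CO3²⁻] = 11.3 μmol/L

[CO2*] = KH · pCO2 = 10^(−1.42) × 959×10^-6 = 3.646×10^-5 mol/L
α₀ = 1/(1 + K1/[H⁺] + K1K2/[H⁺]²) = 1/(1 + 10^+1.73 + 10^-0.51) = 0.01818
DIC = [CO2*]/α₀ = 3.646×10^-5 / 0.01818 = 2.006 mmol/L
[CO3²⁻] = α₂·DIC; α₂ = 0.005617, so [CO3²⁻] = 0.005617 × 2.006 = 0.0113 mmol/L = 11.3 μmol/L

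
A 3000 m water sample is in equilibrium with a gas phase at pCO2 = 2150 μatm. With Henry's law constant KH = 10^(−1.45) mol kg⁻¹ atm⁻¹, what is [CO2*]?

[CO2*] = 76.3 μmol/kg

KH = 10^(−1.45) = 3.548×10^-2 mol kg⁻¹ atm⁻¹
[CO2*] = KH · pCO2 = 3.548×10^-2 × 2150×10^-6 atm = 7.63×10^-5 mol/kg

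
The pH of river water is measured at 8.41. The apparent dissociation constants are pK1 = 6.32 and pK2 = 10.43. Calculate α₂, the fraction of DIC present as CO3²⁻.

α₂ = 0.00938

α₂ = 1 / (1 + [H⁺]/K2 + [H⁺]²/(K1K2)) = 1 / (1 + 10^+2.02 + 10^-0.07)
   = 1 / (1 + 104.71 + 0.85114) = 1/106.56 = 0.009384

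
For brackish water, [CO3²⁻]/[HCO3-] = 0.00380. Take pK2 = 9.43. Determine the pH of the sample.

From K2 = [H⁺][CO3²⁻]/[HCO3-]:  pH = pK2 + log₁₀([CO3²⁻]/[HCO3-])
log₁₀(0.00380) = -2.420
pH = 9.43 + (-2.420) = 7.01

pH = 7.01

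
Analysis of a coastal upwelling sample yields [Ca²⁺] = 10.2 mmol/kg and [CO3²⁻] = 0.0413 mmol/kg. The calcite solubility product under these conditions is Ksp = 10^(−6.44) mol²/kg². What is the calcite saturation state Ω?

Ω = 1.16

Ksp = 10^(−6.44) = 3.631×10^-7
Ω = [Ca²⁺][CO3²⁻]/Ksp = (10.2×10^-3)(0.0413×10^-3) / 3.631×10^-7 = 1.16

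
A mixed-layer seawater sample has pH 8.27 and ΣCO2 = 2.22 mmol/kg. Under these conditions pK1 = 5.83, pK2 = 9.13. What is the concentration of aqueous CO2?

[CO2*] = 7.06 μmol/kg

α₀ = 1 / (1 + K1/[H⁺] + K1K2/[H⁺]²) = 1 / (1 + 10^+2.44 + 10^+1.58)
   = 1 / (1 + 275.42 + 38.019) = 1/314.44 = 0.003180
[CO2*] = α₀ × DIC = 0.003180 × 2.22 = 0.00706 mmol/kg = 7.06 μmol/kg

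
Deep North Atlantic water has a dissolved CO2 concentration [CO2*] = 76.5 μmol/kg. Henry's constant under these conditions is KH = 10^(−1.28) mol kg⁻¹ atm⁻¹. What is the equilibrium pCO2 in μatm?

KH = 10^(−1.28) = 5.248×10^-2 mol kg⁻¹ atm⁻¹
pCO2 = [CO2*]/KH = 76.5×10^-6 / 5.248×10^-2 = 1.46×10^-3 atm = 1460 μatm

pCO2 = 1460 μatm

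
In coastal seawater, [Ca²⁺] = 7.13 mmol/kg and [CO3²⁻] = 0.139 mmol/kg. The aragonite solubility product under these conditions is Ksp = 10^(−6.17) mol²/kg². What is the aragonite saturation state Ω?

Ksp = 10^(−6.17) = 6.761×10^-7
Ω = [Ca²⁺][CO3²⁻]/Ksp = (7.13×10^-3)(0.139×10^-3) / 6.761×10^-7 = 1.47

Ω = 1.47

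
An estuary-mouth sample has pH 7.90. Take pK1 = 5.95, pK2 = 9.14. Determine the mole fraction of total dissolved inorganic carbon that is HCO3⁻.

α₁ = 0.936

α₁ = 1 / (1 + [H⁺]/K1 + K2/[H⁺]) = 1 / (1 + 10^-1.95 + 10^-1.24)
   = 1 / (1 + 0.011220 + 0.057544) = 1/1.0688 = 0.9357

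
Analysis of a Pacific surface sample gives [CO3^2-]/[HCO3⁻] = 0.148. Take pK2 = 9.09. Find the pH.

From K2 = [H⁺][CO3^2-]/[HCO3⁻]:  pH = pK2 + log₁₀([CO3^2-]/[HCO3⁻])
log₁₀(0.148) = -0.830
pH = 9.09 + (-0.830) = 8.26

pH = 8.26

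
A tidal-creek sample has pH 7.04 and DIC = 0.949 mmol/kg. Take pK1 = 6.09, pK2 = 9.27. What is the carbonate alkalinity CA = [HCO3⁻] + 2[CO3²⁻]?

CA = 0.859 mmol/kg

CA = [HCO3⁻] + 2[CO3²⁻] = (α₁ + 2α₂)·DIC
At pH 7.04: [H⁺]/K1 = 10^-0.95 = 0.11220, K2/[H⁺] = 10^-2.23 = 0.0058884
α₁ = 1/(1 + 0.11220 + 0.0058884) = 1/1.1181 = 0.8944; α₂ = α₁·K2/[H⁺] = 0.005267
α₁ + 2α₂ = 0.9049
CA = 0.9049 × 0.949 = 0.859 mmol/kg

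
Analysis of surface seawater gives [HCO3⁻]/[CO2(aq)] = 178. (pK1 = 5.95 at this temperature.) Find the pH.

pH = 8.20

From K1 = [H⁺][HCO3⁻]/[CO2(aq)]:  pH = pK1 + log₁₀([HCO3⁻]/[CO2(aq)])
log₁₀(178) = +2.250
pH = 5.95 + (+2.250) = 8.20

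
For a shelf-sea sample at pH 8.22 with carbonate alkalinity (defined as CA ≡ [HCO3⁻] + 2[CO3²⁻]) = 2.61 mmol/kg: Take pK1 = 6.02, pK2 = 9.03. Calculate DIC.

CA = [HCO3⁻] + 2[CO3²⁻] = (α₁ + 2α₂)·DIC
At pH 8.22: [H⁺]/K1 = 10^-2.20 = 0.0063096, K2/[H⁺] = 10^-0.81 = 0.15488
α₁ = 1/(1 + 0.0063096 + 0.15488) = 1/1.1612 = 0.8612; α₂ = α₁·K2/[H⁺] = 0.1334
α₁ + 2α₂ = 1.1279
DIC = CA / (α₁ + 2α₂) = 2.61 / 1.1279 = 2.31 mmol/kg

DIC = 2.31 mmol/kg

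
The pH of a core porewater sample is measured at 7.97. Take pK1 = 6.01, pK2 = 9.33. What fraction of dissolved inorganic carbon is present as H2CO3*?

α₀ = 1 / (1 + K1/[H⁺] + K1K2/[H⁺]²) = 1 / (1 + 10^+1.96 + 10^+0.60)
   = 1 / (1 + 91.201 + 3.9811) = 1/96.182 = 0.01040

α₀ = 0.0104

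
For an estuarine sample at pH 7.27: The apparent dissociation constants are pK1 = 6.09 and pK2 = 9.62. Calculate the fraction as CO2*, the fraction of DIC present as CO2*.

α₀ = 0.0617

α₀ = 1 / (1 + K1/[H⁺] + K1K2/[H⁺]²) = 1 / (1 + 10^+1.18 + 10^-1.17)
   = 1 / (1 + 15.136 + 0.067608) = 1/16.203 = 0.06172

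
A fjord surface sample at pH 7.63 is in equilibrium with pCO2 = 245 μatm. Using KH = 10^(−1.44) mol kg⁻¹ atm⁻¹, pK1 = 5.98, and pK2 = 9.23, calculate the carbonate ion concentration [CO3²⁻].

[CO2*] = KH · pCO2 = 10^(−1.44) × 245×10^-6 = 8.895×10^-6 mol/kg
α₀ = 1/(1 + K1/[H⁺] + K1K2/[H⁺]²) = 1/(1 + 10^+1.65 + 10^+0.05) = 0.02137
DIC = [CO2*]/α₀ = 8.895×10^-6 / 0.02137 = 0.4162 mmol/kg
[CO3²⁻] = α₂·DIC; α₂ = 0.02398, so [CO3²⁻] = 0.02398 × 0.4162 = 0.00998 mmol/kg = 9.98 μmol/kg

[CO3²⁻] = 9.98 μmol/kg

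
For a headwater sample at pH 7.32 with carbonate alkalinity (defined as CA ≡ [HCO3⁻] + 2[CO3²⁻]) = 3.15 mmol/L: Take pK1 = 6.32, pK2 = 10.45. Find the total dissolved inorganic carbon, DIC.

DIC = 3.46 mmol/L

CA = [HCO3⁻] + 2[CO3²⁻] = (α₁ + 2α₂)·DIC
At pH 7.32: [H⁺]/K1 = 10^-1.00 = 0.10000, K2/[H⁺] = 10^-3.13 = 0.00074131
α₁ = 1/(1 + 0.10000 + 0.00074131) = 1/1.1007 = 0.9085; α₂ = α₁·K2/[H⁺] = 0.0006735
α₁ + 2α₂ = 0.9098
DIC = CA / (α₁ + 2α₂) = 3.15 / 0.9098 = 3.46 mmol/L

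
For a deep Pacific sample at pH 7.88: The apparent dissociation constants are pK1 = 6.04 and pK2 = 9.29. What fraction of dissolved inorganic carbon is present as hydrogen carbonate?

α₁ = 1 / (1 + [H⁺]/K1 + K2/[H⁺]) = 1 / (1 + 10^-1.84 + 10^-1.41)
   = 1 / (1 + 0.014454 + 0.038905) = 1/1.0534 = 0.9493

α₁ = 0.949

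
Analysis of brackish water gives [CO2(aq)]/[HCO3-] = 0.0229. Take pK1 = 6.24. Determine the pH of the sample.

From K1 = [H⁺][HCO3-]/[CO2(aq)]:  pH = pK1 − log₁₀([CO2(aq)]/[HCO3-])
log₁₀(0.0229) = -1.640
pH = 6.24 − (-1.640) = 7.88

pH = 7.88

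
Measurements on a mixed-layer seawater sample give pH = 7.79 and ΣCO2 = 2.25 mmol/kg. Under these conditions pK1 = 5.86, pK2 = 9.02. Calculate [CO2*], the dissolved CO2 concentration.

α₀ = 1 / (1 + K1/[H⁺] + K1K2/[H⁺]²) = 1 / (1 + 10^+1.93 + 10^+0.70)
   = 1 / (1 + 85.114 + 5.0119) = 1/91.126 = 0.01097
[CO2*] = α₀ × DIC = 0.01097 × 2.25 = 0.0247 mmol/kg

[CO2*] = 0.0247 mmol/kg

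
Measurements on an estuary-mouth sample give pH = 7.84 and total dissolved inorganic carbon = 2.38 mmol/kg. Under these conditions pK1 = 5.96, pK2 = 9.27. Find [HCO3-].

[HCO3⁻] = 2.27 mmol/kg

α₁ = 1 / (1 + [H⁺]/K1 + K2/[H⁺]) = 1 / (1 + 10^-1.88 + 10^-1.43)
   = 1 / (1 + 0.013183 + 0.037154) = 1/1.0503 = 0.9521
[HCO3⁻] = α₁ × DIC = 0.9521 × 2.38 = 2.27 mmol/kg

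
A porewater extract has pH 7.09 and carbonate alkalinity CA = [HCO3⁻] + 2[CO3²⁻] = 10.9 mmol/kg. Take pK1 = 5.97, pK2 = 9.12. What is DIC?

CA = [HCO3⁻] + 2[CO3²⁻] = (α₁ + 2α₂)·DIC
At pH 7.09: [H⁺]/K1 = 10^-1.12 = 0.075858, K2/[H⁺] = 10^-2.03 = 0.0093325
α₁ = 1/(1 + 0.075858 + 0.0093325) = 1/1.0852 = 0.9215; α₂ = α₁·K2/[H⁺] = 0.008600
α₁ + 2α₂ = 0.9387
DIC = CA / (α₁ + 2α₂) = 10.9 / 0.9387 = 11.6 mmol/kg

DIC = 11.6 mmol/kg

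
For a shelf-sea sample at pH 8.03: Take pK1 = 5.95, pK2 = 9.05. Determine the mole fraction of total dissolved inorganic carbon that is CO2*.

α₀ = 1 / (1 + K1/[H⁺] + K1K2/[H⁺]²) = 1 / (1 + 10^+2.08 + 10^+1.06)
   = 1 / (1 + 120.23 + 11.482) = 1/132.71 = 0.007535

α₀ = 0.00754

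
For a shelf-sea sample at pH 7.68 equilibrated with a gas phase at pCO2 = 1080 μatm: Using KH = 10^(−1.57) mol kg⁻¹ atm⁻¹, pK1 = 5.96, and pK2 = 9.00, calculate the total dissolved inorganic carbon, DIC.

DIC = 1.63 mmol/kg

[CO2*] = KH · pCO2 = 10^(−1.57) × 1080×10^-6 = 2.907×10^-5 mol/kg
α₀ = 1/(1 + K1/[H⁺] + K1K2/[H⁺]²) = 1/(1 + 10^+1.72 + 10^+0.40) = 0.01786
DIC = [CO2*]/α₀ = 2.907×10^-5 / 0.01786 = 1.63 mmol/kg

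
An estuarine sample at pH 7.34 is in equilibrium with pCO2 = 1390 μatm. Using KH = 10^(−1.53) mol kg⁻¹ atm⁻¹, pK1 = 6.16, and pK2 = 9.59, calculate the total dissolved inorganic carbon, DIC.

DIC = 0.665 mmol/kg

[CO2*] = KH · pCO2 = 10^(−1.53) × 1390×10^-6 = 4.102×10^-5 mol/kg
α₀ = 1/(1 + K1/[H⁺] + K1K2/[H⁺]²) = 1/(1 + 10^+1.18 + 10^-1.07) = 0.06165
DIC = [CO2*]/α₀ = 4.102×10^-5 / 0.06165 = 0.665 mmol/kg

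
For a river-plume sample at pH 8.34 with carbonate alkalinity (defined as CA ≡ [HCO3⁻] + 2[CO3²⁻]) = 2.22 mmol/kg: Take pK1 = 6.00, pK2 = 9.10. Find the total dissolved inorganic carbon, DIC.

CA = [HCO3⁻] + 2[CO3²⁻] = (α₁ + 2α₂)·DIC
At pH 8.34: [H⁺]/K1 = 10^-2.34 = 0.0045709, K2/[H⁺] = 10^-0.76 = 0.17378
α₁ = 1/(1 + 0.0045709 + 0.17378) = 1/1.1784 = 0.8486; α₂ = α₁·K2/[H⁺] = 0.1475
α₁ + 2α₂ = 1.1436
DIC = CA / (α₁ + 2α₂) = 2.22 / 1.1436 = 1.94 mmol/kg

DIC = 1.94 mmol/kg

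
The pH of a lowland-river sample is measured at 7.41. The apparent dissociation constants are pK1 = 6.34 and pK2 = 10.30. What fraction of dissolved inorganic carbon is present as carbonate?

α₂ = 0.00119

α₂ = 1 / (1 + [H⁺]/K2 + [H⁺]²/(K1K2)) = 1 / (1 + 10^+2.89 + 10^+1.82)
   = 1 / (1 + 776.25 + 66.069) = 1/843.32 = 0.001186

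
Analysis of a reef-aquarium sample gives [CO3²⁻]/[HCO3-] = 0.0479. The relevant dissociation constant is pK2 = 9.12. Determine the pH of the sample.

pH = 7.80

From K2 = [H⁺][CO3²⁻]/[HCO3-]:  pH = pK2 + log₁₀([CO3²⁻]/[HCO3-])
log₁₀(0.0479) = -1.320
pH = 9.12 + (-1.320) = 7.80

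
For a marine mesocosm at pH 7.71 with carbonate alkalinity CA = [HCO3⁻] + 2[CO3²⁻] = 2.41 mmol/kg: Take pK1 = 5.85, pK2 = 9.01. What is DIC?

CA = [HCO3⁻] + 2[CO3²⁻] = (α₁ + 2α₂)·DIC
At pH 7.71: [H⁺]/K1 = 10^-1.86 = 0.013804, K2/[H⁺] = 10^-1.30 = 0.050119
α₁ = 1/(1 + 0.013804 + 0.050119) = 1/1.0639 = 0.9399; α₂ = α₁·K2/[H⁺] = 0.04711
α₁ + 2α₂ = 1.0341
DIC = CA / (α₁ + 2α₂) = 2.41 / 1.0341 = 2.33 mmol/kg

DIC = 2.33 mmol/kg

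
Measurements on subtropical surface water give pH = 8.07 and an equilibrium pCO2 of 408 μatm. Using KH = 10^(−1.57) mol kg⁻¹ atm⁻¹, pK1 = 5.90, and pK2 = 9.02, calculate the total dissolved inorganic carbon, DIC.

DIC = 1.82 mmol/kg

[CO2*] = KH · pCO2 = 10^(−1.57) × 408×10^-6 = 1.098×10^-5 mol/kg
α₀ = 1/(1 + K1/[H⁺] + K1K2/[H⁺]²) = 1/(1 + 10^+2.17 + 10^+1.22) = 0.006042
DIC = [CO2*]/α₀ = 1.098×10^-5 / 0.006042 = 1.82 mmol/kg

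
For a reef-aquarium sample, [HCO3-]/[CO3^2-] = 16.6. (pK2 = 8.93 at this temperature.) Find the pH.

From K2 = [H⁺][CO3^2-]/[HCO3-]:  pH = pK2 − log₁₀([HCO3-]/[CO3^2-])
log₁₀(16.6) = +1.220
pH = 8.93 − (+1.220) = 7.71

pH = 7.71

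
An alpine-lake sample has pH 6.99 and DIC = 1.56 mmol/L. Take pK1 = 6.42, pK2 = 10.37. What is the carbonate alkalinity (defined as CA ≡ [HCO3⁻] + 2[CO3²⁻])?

CA = [HCO3⁻] + 2[CO3²⁻] = (α₁ + 2α₂)·DIC
At pH 6.99: [H⁺]/K1 = 10^-0.57 = 0.26915, K2/[H⁺] = 10^-3.38 = 0.00041687
α₁ = 1/(1 + 0.26915 + 0.00041687) = 1/1.2696 = 0.7877; α₂ = α₁·K2/[H⁺] = 0.0003284
α₁ + 2α₂ = 0.7883
CA = 0.7883 × 1.56 = 1.23 mmol/L

CA = 1.23 mmol/L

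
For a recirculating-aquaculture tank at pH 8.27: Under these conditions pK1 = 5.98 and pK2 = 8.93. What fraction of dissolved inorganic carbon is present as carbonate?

α₂ = 1 / (1 + [H⁺]/K2 + [H⁺]²/(K1K2)) = 1 / (1 + 10^+0.66 + 10^-1.63)
   = 1 / (1 + 4.5709 + 0.023442) = 1/5.5943 = 0.1788

α₂ = 0.179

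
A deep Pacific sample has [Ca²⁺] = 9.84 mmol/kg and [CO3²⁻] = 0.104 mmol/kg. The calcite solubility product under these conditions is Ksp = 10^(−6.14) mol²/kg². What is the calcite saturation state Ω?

Ksp = 10^(−6.14) = 7.244×10^-7
Ω = [Ca²⁺][CO3²⁻]/Ksp = (9.84×10^-3)(0.104×10^-3) / 7.244×10^-7 = 1.41

Ω = 1.41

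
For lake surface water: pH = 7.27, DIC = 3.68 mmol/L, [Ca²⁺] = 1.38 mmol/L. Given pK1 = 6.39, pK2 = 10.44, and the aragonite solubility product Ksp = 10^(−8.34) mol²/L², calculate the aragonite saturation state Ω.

Ω = 0.663

α₂ = 1 / (1 + [H⁺]/K2 + [H⁺]²/(K1K2)) = 1 / (1 + 10^+3.17 + 10^+2.29)
   = 1 / (1 + 1479.1 + 194.98) = 1/1675.1 = 0.0005970
[CO3²⁻] = α₂ × DIC = 0.0005970 × 3.68 = 0.002197 mmol/L = 2.197 μmol/L
Ksp = 10^(−8.34) = 4.571×10^-9
Ω = [Ca²⁺][CO3²⁻]/Ksp = (1.38×10^-3)(2.197×10^-6) / 4.571×10^-9 = 0.663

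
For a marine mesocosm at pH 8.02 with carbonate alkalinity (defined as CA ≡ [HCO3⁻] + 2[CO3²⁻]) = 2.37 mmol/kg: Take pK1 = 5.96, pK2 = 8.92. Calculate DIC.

CA = [HCO3⁻] + 2[CO3²⁻] = (α₁ + 2α₂)·DIC
At pH 8.02: [H⁺]/K1 = 10^-2.06 = 0.0087096, K2/[H⁺] = 10^-0.90 = 0.12589
α₁ = 1/(1 + 0.0087096 + 0.12589) = 1/1.1346 = 0.8814; α₂ = α₁·K2/[H⁺] = 0.1110
α₁ + 2α₂ = 1.1033
DIC = CA / (α₁ + 2α₂) = 2.37 / 1.1033 = 2.15 mmol/kg

DIC = 2.15 mmol/kg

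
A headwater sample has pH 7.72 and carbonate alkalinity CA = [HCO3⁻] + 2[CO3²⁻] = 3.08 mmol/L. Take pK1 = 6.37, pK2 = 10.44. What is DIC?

DIC = 3.21 mmol/L

CA = [HCO3⁻] + 2[CO3²⁻] = (α₁ + 2α₂)·DIC
At pH 7.72: [H⁺]/K1 = 10^-1.35 = 0.044668, K2/[H⁺] = 10^-2.72 = 0.0019055
α₁ = 1/(1 + 0.044668 + 0.0019055) = 1/1.0466 = 0.9555; α₂ = α₁·K2/[H⁺] = 0.001821
α₁ + 2α₂ = 0.9591
DIC = CA / (α₁ + 2α₂) = 3.08 / 0.9591 = 3.21 mmol/L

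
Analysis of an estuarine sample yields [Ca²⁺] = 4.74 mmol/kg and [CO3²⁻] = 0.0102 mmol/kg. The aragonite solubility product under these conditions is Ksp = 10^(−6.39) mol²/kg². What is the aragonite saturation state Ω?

Ω = 0.119

Ksp = 10^(−6.39) = 4.074×10^-7
Ω = [Ca²⁺][CO3²⁻]/Ksp = (4.74×10^-3)(0.0102×10^-3) / 4.074×10^-7 = 0.119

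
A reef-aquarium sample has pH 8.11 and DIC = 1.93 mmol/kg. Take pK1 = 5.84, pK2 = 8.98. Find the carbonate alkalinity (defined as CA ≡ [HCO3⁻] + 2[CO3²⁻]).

CA = 2.15 mmol/kg

CA = [HCO3⁻] + 2[CO3²⁻] = (α₁ + 2α₂)·DIC
At pH 8.11: [H⁺]/K1 = 10^-2.27 = 0.0053703, K2/[H⁺] = 10^-0.87 = 0.13490
α₁ = 1/(1 + 0.0053703 + 0.13490) = 1/1.1403 = 0.8770; α₂ = α₁·K2/[H⁺] = 0.1183
α₁ + 2α₂ = 1.1136
CA = 1.1136 × 1.93 = 2.15 mmol/kg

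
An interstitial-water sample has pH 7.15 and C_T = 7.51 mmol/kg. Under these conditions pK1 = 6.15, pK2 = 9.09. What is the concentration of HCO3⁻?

α₁ = 1 / (1 + [H⁺]/K1 + K2/[H⁺]) = 1 / (1 + 10^-1.00 + 10^-1.94)
   = 1 / (1 + 0.10000 + 0.011482) = 1/1.1115 = 0.8997
[HCO3⁻] = α₁ × DIC = 0.8997 × 7.51 = 6.76 mmol/kg

[HCO3⁻] = 6.76 mmol/kg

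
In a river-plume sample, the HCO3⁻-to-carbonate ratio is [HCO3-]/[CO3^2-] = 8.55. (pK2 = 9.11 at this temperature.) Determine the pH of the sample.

pH = 8.18

From K2 = [H⁺][CO3^2-]/[HCO3-]:  pH = pK2 − log₁₀([HCO3-]/[CO3^2-])
log₁₀(8.55) = +0.932
pH = 9.11 − (+0.932) = 8.18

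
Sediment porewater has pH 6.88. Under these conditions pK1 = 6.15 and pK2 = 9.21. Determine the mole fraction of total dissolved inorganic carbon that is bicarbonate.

α₁ = 1 / (1 + [H⁺]/K1 + K2/[H⁺]) = 1 / (1 + 10^-0.73 + 10^-2.33)
   = 1 / (1 + 0.18621 + 0.0046774) = 1/1.1909 = 0.8397

α₁ = 0.840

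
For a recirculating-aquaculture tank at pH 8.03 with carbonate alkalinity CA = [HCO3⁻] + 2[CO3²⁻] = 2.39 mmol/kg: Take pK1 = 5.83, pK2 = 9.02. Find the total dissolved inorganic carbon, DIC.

DIC = 2.20 mmol/kg

CA = [HCO3⁻] + 2[CO3²⁻] = (α₁ + 2α₂)·DIC
At pH 8.03: [H⁺]/K1 = 10^-2.20 = 0.0063096, K2/[H⁺] = 10^-0.99 = 0.10233
α₁ = 1/(1 + 0.0063096 + 0.10233) = 1/1.1086 = 0.9020; α₂ = α₁·K2/[H⁺] = 0.09230
α₁ + 2α₂ = 1.0866
DIC = CA / (α₁ + 2α₂) = 2.39 / 1.0866 = 2.20 mmol/kg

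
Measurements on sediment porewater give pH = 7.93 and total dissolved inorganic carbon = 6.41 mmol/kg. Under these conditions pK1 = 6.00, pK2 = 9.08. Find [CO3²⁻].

[CO3²⁻] = 0.419 mmol/kg

α₂ = 1 / (1 + [H⁺]/K2 + [H⁺]²/(K1K2)) = 1 / (1 + 10^+1.15 + 10^-0.78)
   = 1 / (1 + 14.125 + 0.16596) = 1/15.291 = 0.06540
[CO3²⁻] = α₂ × DIC = 0.06540 × 6.41 = 0.419 mmol/kg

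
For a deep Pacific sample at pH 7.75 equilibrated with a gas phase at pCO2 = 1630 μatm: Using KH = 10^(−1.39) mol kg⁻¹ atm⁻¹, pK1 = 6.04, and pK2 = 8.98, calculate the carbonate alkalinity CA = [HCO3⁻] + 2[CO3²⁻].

[CO2*] = KH · pCO2 = 10^(−1.39) × 1630×10^-6 = 6.640×10^-5 mol/kg
α₀ = 1/(1 + K1/[H⁺] + K1K2/[H⁺]²) = 1/(1 + 10^+1.71 + 10^+0.48) = 0.01808
DIC = [CO2*]/α₀ = 6.640×10^-5 / 0.01808 = 3.672 mmol/kg
CA = (α₁ + 2α₂)·DIC = (0.9273 + 2×0.05460) × 3.672 = 3.81 mmol/kg

CA = 3.81 mmol/kg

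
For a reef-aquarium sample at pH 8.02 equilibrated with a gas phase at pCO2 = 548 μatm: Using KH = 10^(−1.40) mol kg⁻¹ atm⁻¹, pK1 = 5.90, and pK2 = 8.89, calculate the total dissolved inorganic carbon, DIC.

DIC = 3.29 mmol/kg

[CO2*] = KH · pCO2 = 10^(−1.40) × 548×10^-6 = 2.182×10^-5 mol/kg
α₀ = 1/(1 + K1/[H⁺] + K1K2/[H⁺]²) = 1/(1 + 10^+2.12 + 10^+1.25) = 0.006640
DIC = [CO2*]/α₀ = 2.182×10^-5 / 0.006640 = 3.29 mmol/kg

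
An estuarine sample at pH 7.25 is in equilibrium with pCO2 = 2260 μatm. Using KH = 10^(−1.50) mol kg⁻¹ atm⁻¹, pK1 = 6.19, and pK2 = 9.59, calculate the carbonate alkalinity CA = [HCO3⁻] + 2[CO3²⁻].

[CO2*] = KH · pCO2 = 10^(−1.50) × 2260×10^-6 = 7.147×10^-5 mol/kg
α₀ = 1/(1 + K1/[H⁺] + K1K2/[H⁺]²) = 1/(1 + 10^+1.06 + 10^-1.28) = 0.07978
DIC = [CO2*]/α₀ = 7.147×10^-5 / 0.07978 = 0.8958 mmol/kg
CA = (α₁ + 2α₂)·DIC = (0.9160 + 2×0.004187) × 0.8958 = 0.828 mmol/kg

CA = 0.828 mmol/kg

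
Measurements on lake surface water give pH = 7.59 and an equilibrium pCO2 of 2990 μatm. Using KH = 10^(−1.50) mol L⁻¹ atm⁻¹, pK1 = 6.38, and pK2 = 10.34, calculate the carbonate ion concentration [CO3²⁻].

[CO2*] = KH · pCO2 = 10^(−1.50) × 2990×10^-6 = 9.455×10^-5 mol/L
α₀ = 1/(1 + K1/[H⁺] + K1K2/[H⁺]²) = 1/(1 + 10^+1.21 + 10^-1.54) = 0.05798
DIC = [CO2*]/α₀ = 9.455×10^-5 / 0.05798 = 1.631 mmol/L
[CO3²⁻] = α₂·DIC; α₂ = 0.001672, so [CO3²⁻] = 0.001672 × 1.631 = 0.00273 mmol/L = 2.73 μmol/L

[CO3²⁻] = 2.73 μmol/L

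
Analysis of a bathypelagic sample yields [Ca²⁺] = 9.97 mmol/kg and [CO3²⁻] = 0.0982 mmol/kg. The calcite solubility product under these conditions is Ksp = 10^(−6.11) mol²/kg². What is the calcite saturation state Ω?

Ksp = 10^(−6.11) = 7.762×10^-7
Ω = [Ca²⁺][CO3²⁻]/Ksp = (9.97×10^-3)(0.0982×10^-3) / 7.762×10^-7 = 1.26

Ω = 1.26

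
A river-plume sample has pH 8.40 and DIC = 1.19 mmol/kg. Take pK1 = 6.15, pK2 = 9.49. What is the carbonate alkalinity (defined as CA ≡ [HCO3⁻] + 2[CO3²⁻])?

CA = [HCO3⁻] + 2[CO3²⁻] = (α₁ + 2α₂)·DIC
At pH 8.40: [H⁺]/K1 = 10^-2.25 = 0.0056234, K2/[H⁺] = 10^-1.09 = 0.081283
α₁ = 1/(1 + 0.0056234 + 0.081283) = 1/1.0869 = 0.9200; α₂ = α₁·K2/[H⁺] = 0.07478
α₁ + 2α₂ = 1.0696
CA = 1.0696 × 1.19 = 1.27 mmol/kg

CA = 1.27 mmol/kg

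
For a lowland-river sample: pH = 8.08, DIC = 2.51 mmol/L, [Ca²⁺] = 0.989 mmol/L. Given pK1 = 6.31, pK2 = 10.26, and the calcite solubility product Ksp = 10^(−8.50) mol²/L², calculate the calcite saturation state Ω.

α₂ = 1 / (1 + [H⁺]/K2 + [H⁺]²/(K1K2)) = 1 / (1 + 10^+2.18 + 10^+0.41)
   = 1 / (1 + 151.36 + 2.5704) = 1/154.93 = 0.006455
[CO3²⁻] = α₂ × DIC = 0.006455 × 2.51 = 0.01620 mmol/L = 16.20 μmol/L
Ksp = 10^(−8.50) = 3.162×10^-9
Ω = [Ca²⁺][CO3²⁻]/Ksp = (0.989×10^-3)(1.620×10^-5) / 3.162×10^-9 = 5.07

Ω = 5.07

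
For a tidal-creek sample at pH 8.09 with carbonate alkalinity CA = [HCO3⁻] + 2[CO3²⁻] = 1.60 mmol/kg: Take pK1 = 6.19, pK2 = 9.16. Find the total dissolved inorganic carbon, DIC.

DIC = 1.50 mmol/kg

CA = [HCO3⁻] + 2[CO3²⁻] = (α₁ + 2α₂)·DIC
At pH 8.09: [H⁺]/K1 = 10^-1.90 = 0.012589, K2/[H⁺] = 10^-1.07 = 0.085114
α₁ = 1/(1 + 0.012589 + 0.085114) = 1/1.0977 = 0.9110; α₂ = α₁·K2/[H⁺] = 0.07754
α₁ + 2α₂ = 1.0661
DIC = CA / (α₁ + 2α₂) = 1.60 / 1.0661 = 1.50 mmol/kg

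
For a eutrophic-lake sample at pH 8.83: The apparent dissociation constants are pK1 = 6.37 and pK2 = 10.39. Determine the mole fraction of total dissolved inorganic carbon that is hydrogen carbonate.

α₁ = 1 / (1 + [H⁺]/K1 + K2/[H⁺]) = 1 / (1 + 10^-2.46 + 10^-1.56)
   = 1 / (1 + 0.0034674 + 0.027542) = 1/1.0310 = 0.9699

α₁ = 0.970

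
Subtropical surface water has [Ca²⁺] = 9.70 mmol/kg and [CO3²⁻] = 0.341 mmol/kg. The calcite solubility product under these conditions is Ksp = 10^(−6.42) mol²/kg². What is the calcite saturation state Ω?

Ksp = 10^(−6.42) = 3.802×10^-7
Ω = [Ca²⁺][CO3²⁻]/Ksp = (9.70×10^-3)(0.341×10^-3) / 3.802×10^-7 = 8.70

Ω = 8.70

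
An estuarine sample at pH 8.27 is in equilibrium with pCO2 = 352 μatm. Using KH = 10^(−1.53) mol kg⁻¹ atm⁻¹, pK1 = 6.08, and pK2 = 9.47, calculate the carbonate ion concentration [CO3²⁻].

[CO3²⁻] = 0.102 mmol/kg

[CO2*] = KH · pCO2 = 10^(−1.53) × 352×10^-6 = 1.039×10^-5 mol/kg
α₀ = 1/(1 + K1/[H⁺] + K1K2/[H⁺]²) = 1/(1 + 10^+2.19 + 10^+0.99) = 0.006037
DIC = [CO2*]/α₀ = 1.039×10^-5 / 0.006037 = 1.721 mmol/kg
[CO3²⁻] = α₂·DIC; α₂ = 0.05899, so [CO3²⁻] = 0.05899 × 1.721 = 0.102 mmol/kg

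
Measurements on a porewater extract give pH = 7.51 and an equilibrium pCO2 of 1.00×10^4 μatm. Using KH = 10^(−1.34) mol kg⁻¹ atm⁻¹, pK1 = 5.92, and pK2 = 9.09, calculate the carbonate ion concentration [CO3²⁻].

[CO2*] = KH · pCO2 = 10^(−1.34) × 1.00×10^4×10^-6 = 4.571×10^-4 mol/kg
α₀ = 1/(1 + K1/[H⁺] + K1K2/[H⁺]²) = 1/(1 + 10^+1.59 + 10^+0.01) = 0.02443
DIC = [CO2*]/α₀ = 4.571×10^-4 / 0.02443 = 18.71 mmol/kg
[CO3²⁻] = α₂·DIC; α₂ = 0.02500, so [CO3²⁻] = 0.02500 × 18.71 = 0.468 mmol/kg

[CO3²⁻] = 0.468 mmol/kg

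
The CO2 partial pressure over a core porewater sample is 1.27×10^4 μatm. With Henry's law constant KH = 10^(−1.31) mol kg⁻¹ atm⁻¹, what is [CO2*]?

[CO2*] = 622 μmol/kg

KH = 10^(−1.31) = 4.898×10^-2 mol kg⁻¹ atm⁻¹
[CO2*] = KH · pCO2 = 4.898×10^-2 × 1.27×10^4×10^-6 atm = 6.22×10^-4 mol/kg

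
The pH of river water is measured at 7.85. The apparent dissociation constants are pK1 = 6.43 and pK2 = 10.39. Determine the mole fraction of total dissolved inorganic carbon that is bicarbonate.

α₁ = 1 / (1 + [H⁺]/K1 + K2/[H⁺]) = 1 / (1 + 10^-1.42 + 10^-2.54)
   = 1 / (1 + 0.038019 + 0.0028840) = 1/1.0409 = 0.9607

α₁ = 0.961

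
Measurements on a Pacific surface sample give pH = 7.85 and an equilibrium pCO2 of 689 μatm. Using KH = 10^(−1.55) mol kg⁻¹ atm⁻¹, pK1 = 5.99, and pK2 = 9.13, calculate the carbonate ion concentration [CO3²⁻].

[CO2*] = KH · pCO2 = 10^(−1.55) × 689×10^-6 = 1.942×10^-5 mol/kg
α₀ = 1/(1 + K1/[H⁺] + K1K2/[H⁺]²) = 1/(1 + 10^+1.86 + 10^+0.58) = 0.01295
DIC = [CO2*]/α₀ = 1.942×10^-5 / 0.01295 = 1.500 mmol/kg
[CO3²⁻] = α₂·DIC; α₂ = 0.04922, so [CO3²⁻] = 0.04922 × 1.500 = 0.0738 mmol/kg

[CO3²⁻] = 0.0738 mmol/kg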